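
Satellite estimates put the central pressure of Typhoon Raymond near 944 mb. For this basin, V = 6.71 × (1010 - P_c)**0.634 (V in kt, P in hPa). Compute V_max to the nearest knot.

96 kt

ΔP = 1010 − 944 = 66 mb.
66^0.634 ≈ 14.243.
V ≈ 6.71 × 14.243 ≈ 95.6 kt.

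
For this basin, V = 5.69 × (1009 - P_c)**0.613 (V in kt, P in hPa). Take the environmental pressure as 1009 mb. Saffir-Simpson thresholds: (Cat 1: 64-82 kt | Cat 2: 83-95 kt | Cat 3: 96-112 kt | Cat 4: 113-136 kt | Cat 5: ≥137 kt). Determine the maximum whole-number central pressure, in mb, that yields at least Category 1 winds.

957 mb

Category 1 begins at V = 64 kt.
Required ΔP = (64/5.69)^(1/0.613) = 11.248^1.631 ≈ 51.84 mb.
P_c ≤ 1009 − 51.84 = 957.16, so the highest integer P_c is 957 mb.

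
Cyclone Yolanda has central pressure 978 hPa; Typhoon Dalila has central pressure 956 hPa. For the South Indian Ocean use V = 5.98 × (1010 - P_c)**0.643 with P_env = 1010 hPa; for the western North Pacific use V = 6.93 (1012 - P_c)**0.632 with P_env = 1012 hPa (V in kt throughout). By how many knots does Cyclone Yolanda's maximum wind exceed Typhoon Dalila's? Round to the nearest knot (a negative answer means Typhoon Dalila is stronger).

Cyclone Yolanda: ΔP = 32; V ≈ 5.98 × 32^0.643 ≈ 55.53 kt.
Typhoon Dalila: ΔP = 56; V ≈ 6.93 × 56^0.632 ≈ 88.22 kt.
Difference ≈ 55.53 − 88.22 = -32.69 → -33 kt.

-33 kt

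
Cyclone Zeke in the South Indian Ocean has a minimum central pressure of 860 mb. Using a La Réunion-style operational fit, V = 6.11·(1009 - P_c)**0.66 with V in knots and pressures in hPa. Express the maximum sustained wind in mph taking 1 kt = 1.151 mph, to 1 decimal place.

191.2 mph

ΔP = 1009 − 860 = 149 mb.
V ≈ 6.11 × 149^0.66 = 6.11 × 27.183 ≈ 166.090 kt.
166.090 × 1.151 ≈ 191.17 mph → 191.2 mph.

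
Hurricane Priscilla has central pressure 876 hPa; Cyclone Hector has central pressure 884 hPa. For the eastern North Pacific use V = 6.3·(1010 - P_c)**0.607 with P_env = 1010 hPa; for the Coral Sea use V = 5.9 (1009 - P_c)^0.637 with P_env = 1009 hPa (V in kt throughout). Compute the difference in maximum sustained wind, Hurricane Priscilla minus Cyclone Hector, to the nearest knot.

Hurricane Priscilla: ΔP = 134; V ≈ 6.3 × 134^0.607 ≈ 123.17 kt.
Cyclone Hector: ΔP = 125; V ≈ 5.9 × 125^0.637 ≈ 127.82 kt.
Difference ≈ 123.17 − 127.82 = -4.65 → -5 kt.

-5 kt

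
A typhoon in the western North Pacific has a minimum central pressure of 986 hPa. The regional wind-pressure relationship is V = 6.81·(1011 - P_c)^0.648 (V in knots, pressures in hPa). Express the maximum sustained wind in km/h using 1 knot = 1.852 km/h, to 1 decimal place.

101.5 km/h

ΔP = 1011 − 986 = 25 hPa.
V ≈ 6.81 × 25^0.648 = 6.81 × 8.051 ≈ 54.829 kt.
54.829 × 1.852 ≈ 101.54 km/h → 101.5 km/h.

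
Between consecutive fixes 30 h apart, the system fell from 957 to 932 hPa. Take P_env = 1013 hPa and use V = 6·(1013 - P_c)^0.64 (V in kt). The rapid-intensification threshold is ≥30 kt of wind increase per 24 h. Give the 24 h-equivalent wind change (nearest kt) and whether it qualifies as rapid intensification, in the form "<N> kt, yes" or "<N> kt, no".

V₁: ΔP = 56, V ≈ 6 × 56^0.64 ≈ 78.88 kt.
V₂: ΔP = 81, V ≈ 6 × 81^0.64 ≈ 99.90 kt.
ΔV over 30 h = 21.02 kt → 24 h equivalent = 21.02 × 24/30 ≈ 16.82 kt.
17 kt < 30 kt ⇒ not rapid intensification.

17 kt, no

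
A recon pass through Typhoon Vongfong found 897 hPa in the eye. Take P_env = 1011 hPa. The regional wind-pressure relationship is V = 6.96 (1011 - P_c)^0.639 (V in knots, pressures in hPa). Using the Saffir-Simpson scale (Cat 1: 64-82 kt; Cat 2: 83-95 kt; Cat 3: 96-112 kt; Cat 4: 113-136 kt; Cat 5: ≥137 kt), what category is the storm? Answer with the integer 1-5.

5

ΔP = 1011 − 897 = 114 hPa.
V ≈ 6.96 × 114^0.639 = 6.96 × 20.62 ≈ 144 kt.
144 kt falls in the Category 5 band.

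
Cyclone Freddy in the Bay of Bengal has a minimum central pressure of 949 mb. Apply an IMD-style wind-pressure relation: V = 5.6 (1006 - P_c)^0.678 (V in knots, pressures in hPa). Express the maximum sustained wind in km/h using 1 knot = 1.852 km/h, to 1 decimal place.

160.8 km/h

ΔP = 1006 − 949 = 57 mb.
V ≈ 5.6 × 57^0.678 = 5.6 × 15.505 ≈ 86.830 kt.
86.830 × 1.852 ≈ 160.81 km/h → 160.8 km/h.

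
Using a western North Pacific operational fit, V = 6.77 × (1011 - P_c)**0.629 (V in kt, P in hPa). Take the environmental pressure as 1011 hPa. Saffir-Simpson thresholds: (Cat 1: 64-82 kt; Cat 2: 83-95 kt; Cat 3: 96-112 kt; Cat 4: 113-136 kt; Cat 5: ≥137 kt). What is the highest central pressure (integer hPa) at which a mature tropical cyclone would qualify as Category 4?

923 hPa

Category 4 begins at V = 113 kt.
Required ΔP = (113/6.77)^(1/0.629) = 16.691^1.590 ≈ 87.81 hPa.
P_c ≤ 1011 − 87.81 = 923.19, so the highest integer P_c is 923 hPa.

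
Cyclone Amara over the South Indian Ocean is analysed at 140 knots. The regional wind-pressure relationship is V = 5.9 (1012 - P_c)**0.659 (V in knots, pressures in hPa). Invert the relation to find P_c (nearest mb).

890 mb

ΔP = (V / 5.9)^(1/0.659) = (140/5.9)^1.517.
140/5.9 = 23.729; 23.729^1.517 ≈ 122.16 mb.
P_c = 1012 − 122.16 = 889.84 ≈ 890 mb.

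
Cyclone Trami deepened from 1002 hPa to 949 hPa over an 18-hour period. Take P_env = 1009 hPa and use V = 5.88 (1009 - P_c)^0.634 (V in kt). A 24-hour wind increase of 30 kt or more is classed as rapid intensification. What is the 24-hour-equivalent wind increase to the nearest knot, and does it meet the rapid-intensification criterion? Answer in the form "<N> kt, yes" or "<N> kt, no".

78 kt, yes

V₁: ΔP = 7, V ≈ 5.88 × 7^0.634 ≈ 20.19 kt.
V₂: ΔP = 60, V ≈ 5.88 × 60^0.634 ≈ 78.84 kt.
ΔV over 18 h = 58.65 kt → 24 h equivalent = 58.65 × 24/18 ≈ 78.20 kt.
78 kt ≥ 30 kt ⇒ rapid intensification.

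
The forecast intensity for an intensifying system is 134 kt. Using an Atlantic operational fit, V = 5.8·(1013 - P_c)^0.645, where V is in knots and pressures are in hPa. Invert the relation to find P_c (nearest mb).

883 mb

ΔP = (V / 5.8)^(1/0.645) = (134/5.8)^1.550.
134/5.8 = 23.103; 23.103^1.550 ≈ 130.09 mb.
P_c = 1013 − 130.09 = 882.91 ≈ 883 mb.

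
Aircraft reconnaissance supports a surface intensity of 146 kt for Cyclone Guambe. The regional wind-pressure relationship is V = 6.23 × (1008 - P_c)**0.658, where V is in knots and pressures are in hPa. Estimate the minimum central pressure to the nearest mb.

887 mb

ΔP = (V / 6.23)^(1/0.658) = (146/6.23)^1.520.
146/6.23 = 23.435; 23.435^1.520 ≈ 120.74 mb.
P_c = 1008 − 120.74 = 887.26 ≈ 887 mb.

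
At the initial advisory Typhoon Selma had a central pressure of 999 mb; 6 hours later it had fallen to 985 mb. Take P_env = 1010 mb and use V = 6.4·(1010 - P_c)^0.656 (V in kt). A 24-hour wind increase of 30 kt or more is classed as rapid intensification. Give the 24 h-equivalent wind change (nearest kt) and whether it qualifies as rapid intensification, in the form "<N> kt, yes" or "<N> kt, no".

88 kt, yes

V₁: ΔP = 11, V ≈ 6.4 × 11^0.656 ≈ 30.86 kt.
V₂: ΔP = 25, V ≈ 6.4 × 25^0.656 ≈ 52.87 kt.
ΔV over 6 h = 22.01 kt → 24 h equivalent = 22.01 × 24/6 ≈ 88.04 kt.
88 kt ≥ 30 kt ⇒ rapid intensification.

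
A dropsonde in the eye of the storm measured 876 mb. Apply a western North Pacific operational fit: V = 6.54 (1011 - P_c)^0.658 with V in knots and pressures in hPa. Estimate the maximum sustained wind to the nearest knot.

ΔP = 1011 − 876 = 135 mb.
135^0.658 ≈ 25.221.
V ≈ 6.54 × 25.221 ≈ 164.9 kt.

165 kt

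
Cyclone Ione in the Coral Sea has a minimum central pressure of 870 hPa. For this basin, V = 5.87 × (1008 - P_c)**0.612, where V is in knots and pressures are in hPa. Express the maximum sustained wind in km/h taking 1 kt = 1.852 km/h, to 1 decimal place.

221.8 km/h

ΔP = 1008 − 870 = 138 hPa.
V ≈ 5.87 × 138^0.612 = 5.87 × 20.399 ≈ 119.741 kt.
119.741 × 1.852 ≈ 221.76 km/h → 221.8 km/h.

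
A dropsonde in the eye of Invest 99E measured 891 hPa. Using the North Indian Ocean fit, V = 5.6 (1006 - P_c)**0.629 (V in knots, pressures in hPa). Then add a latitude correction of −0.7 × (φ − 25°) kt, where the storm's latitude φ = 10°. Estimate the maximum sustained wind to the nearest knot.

ΔP = 1006 − 891 = 115 hPa.
115^0.629 ≈ 19.778.
V ≈ 5.6 × 19.778 ≈ 110.8 kt.
Latitude correction: −0.7 × (10 − 25) = 10.5 kt.
Corrected V ≈ 121.3 kt → 121 kt.

121 kt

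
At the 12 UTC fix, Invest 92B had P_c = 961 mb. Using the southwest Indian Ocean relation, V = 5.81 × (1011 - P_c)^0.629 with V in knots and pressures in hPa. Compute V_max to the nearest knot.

ΔP = 1011 − 961 = 50 mb.
50^0.629 ≈ 11.713.
V ≈ 5.81 × 11.713 ≈ 68.1 kt.

68 kt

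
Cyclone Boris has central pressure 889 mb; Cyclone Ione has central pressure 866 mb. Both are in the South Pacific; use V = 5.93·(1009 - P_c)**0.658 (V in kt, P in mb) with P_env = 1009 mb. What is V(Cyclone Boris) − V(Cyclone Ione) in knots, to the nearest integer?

Cyclone Boris: ΔP = 120; V ≈ 5.93 × 120^0.658 ≈ 138.41 kt.
Cyclone Ione: ΔP = 143; V ≈ 5.93 × 143^0.658 ≈ 155.33 kt.
Difference ≈ 138.41 − 155.33 = -16.92 → -17 kt.

-17 kt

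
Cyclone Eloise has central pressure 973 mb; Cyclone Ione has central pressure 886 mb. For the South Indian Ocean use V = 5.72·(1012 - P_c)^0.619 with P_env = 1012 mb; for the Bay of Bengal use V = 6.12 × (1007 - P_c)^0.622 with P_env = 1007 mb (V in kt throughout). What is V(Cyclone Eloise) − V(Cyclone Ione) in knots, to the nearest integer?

-66 kt

Cyclone Eloise: ΔP = 39; V ≈ 5.72 × 39^0.619 ≈ 55.24 kt.
Cyclone Ione: ΔP = 121; V ≈ 6.12 × 121^0.622 ≈ 120.85 kt.
Difference ≈ 55.24 − 120.85 = -65.61 → -66 kt.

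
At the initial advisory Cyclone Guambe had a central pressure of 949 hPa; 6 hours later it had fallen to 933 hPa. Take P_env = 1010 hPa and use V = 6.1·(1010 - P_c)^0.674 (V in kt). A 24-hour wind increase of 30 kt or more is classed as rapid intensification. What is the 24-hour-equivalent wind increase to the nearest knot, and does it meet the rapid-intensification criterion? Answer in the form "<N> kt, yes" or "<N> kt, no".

66 kt, yes

V₁: ΔP = 61, V ≈ 6.1 × 61^0.674 ≈ 97.42 kt.
V₂: ΔP = 77, V ≈ 6.1 × 77^0.674 ≈ 113.98 kt.
ΔV over 6 h = 16.56 kt → 24 h equivalent = 16.56 × 24/6 ≈ 66.24 kt.
66 kt ≥ 30 kt ⇒ rapid intensification.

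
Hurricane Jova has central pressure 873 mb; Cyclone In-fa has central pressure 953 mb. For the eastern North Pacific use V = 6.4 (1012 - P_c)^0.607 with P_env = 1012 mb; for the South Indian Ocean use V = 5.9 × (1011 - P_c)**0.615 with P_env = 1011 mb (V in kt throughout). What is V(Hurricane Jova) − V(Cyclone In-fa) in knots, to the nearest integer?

Hurricane Jova: ΔP = 139; V ≈ 6.4 × 139^0.607 ≈ 127.94 kt.
Cyclone In-fa: ΔP = 58; V ≈ 5.9 × 58^0.615 ≈ 71.67 kt.
Difference ≈ 127.94 − 71.67 = 56.27 → 56 kt.

56 kt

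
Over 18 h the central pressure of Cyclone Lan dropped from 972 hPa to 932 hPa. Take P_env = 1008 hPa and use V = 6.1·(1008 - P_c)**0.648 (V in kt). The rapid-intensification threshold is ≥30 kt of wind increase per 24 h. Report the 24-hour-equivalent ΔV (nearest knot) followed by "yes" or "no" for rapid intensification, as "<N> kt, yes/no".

V₁: ΔP = 36, V ≈ 6.1 × 36^0.648 ≈ 62.20 kt.
V₂: ΔP = 76, V ≈ 6.1 × 76^0.648 ≈ 100.95 kt.
ΔV over 18 h = 38.75 kt → 24 h equivalent = 38.75 × 24/18 ≈ 51.67 kt.
52 kt ≥ 30 kt ⇒ rapid intensification.

52 kt, yes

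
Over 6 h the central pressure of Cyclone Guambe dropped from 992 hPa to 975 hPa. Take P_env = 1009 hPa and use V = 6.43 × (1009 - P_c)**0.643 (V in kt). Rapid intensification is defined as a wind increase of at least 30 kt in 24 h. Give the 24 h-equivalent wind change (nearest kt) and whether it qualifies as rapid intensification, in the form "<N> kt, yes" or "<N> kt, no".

89 kt, yes

V₁: ΔP = 17, V ≈ 6.43 × 17^0.643 ≈ 39.75 kt.
V₂: ΔP = 34, V ≈ 6.43 × 34^0.643 ≈ 62.08 kt.
ΔV over 6 h = 22.33 kt → 24 h equivalent = 22.33 × 24/6 ≈ 89.32 kt.
89 kt ≥ 30 kt ⇒ rapid intensification.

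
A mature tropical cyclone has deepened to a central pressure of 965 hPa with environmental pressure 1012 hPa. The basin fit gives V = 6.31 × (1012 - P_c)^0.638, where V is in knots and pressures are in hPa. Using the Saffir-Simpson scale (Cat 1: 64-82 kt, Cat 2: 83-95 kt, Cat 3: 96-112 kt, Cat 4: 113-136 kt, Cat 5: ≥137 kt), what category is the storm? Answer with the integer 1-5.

ΔP = 1012 − 965 = 47 hPa.
V ≈ 6.31 × 47^0.638 = 6.31 × 11.66 ≈ 74 kt.
74 kt falls in the Category 1 band.

1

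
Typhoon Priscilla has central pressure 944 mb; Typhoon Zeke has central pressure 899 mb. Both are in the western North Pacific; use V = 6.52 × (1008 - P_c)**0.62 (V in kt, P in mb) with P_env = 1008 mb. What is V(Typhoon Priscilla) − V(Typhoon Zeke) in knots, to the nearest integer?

Typhoon Priscilla: ΔP = 64; V ≈ 6.52 × 64^0.62 ≈ 85.92 kt.
Typhoon Zeke: ΔP = 109; V ≈ 6.52 × 109^0.62 ≈ 119.52 kt.
Difference ≈ 85.92 − 119.52 = -33.60 → -34 kt.

-34 kt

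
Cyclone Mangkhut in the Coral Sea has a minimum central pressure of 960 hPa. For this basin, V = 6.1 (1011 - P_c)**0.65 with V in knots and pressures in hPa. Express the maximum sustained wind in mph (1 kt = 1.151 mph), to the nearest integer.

90 mph

ΔP = 1011 − 960 = 51 hPa.
V ≈ 6.1 × 51^0.65 = 6.1 × 12.880 ≈ 78.569 kt.
78.569 × 1.151 ≈ 90.43 mph → 90 mph.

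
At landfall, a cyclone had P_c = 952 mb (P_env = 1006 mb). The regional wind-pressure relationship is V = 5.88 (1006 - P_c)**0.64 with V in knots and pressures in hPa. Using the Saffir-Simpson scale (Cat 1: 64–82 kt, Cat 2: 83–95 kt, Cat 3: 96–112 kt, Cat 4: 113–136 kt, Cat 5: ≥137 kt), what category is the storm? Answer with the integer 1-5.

1

ΔP = 1006 − 952 = 54 mb.
V ≈ 5.88 × 54^0.64 = 5.88 × 12.84 ≈ 76 kt.
76 kt falls in the Category 1 band.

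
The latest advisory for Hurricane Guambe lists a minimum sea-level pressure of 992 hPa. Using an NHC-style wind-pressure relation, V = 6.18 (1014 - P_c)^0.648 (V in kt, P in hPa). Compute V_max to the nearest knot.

ΔP = 1014 − 992 = 22 hPa.
22^0.648 ≈ 7.411.
V ≈ 6.18 × 7.411 ≈ 45.8 kt.

46 kt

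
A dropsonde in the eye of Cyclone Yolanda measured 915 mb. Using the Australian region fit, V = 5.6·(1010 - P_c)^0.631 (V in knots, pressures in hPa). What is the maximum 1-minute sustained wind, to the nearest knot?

99 kt

ΔP = 1010 − 915 = 95 mb.
95^0.631 ≈ 17.699.
V ≈ 5.6 × 17.699 ≈ 99.1 kt.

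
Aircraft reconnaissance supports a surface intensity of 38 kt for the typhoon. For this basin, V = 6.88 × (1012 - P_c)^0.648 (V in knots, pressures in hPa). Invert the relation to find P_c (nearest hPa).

998 hPa

ΔP = (V / 6.88)^(1/0.648) = (38/6.88)^1.543.
38/6.88 = 5.523; 5.523^1.543 ≈ 13.98 hPa.
P_c = 1012 − 13.98 = 998.02 ≈ 998 hPa.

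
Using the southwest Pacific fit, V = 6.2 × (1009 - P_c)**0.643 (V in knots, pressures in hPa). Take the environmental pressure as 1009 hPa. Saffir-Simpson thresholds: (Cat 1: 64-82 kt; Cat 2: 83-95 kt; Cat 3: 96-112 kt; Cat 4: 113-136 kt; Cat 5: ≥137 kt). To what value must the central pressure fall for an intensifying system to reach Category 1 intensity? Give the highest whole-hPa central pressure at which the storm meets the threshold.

971 hPa

Category 1 begins at V = 64 kt.
Required ΔP = (64/6.2)^(1/0.643) = 10.323^1.555 ≈ 37.73 hPa.
P_c ≤ 1009 − 37.73 = 971.27, so the highest integer P_c is 971 hPa.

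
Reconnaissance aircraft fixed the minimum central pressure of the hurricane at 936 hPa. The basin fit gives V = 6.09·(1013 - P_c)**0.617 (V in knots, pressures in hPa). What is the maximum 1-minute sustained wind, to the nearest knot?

ΔP = 1013 − 936 = 77 hPa.
77^0.617 ≈ 14.587.
V ≈ 6.09 × 14.587 ≈ 88.8 kt.

89 kt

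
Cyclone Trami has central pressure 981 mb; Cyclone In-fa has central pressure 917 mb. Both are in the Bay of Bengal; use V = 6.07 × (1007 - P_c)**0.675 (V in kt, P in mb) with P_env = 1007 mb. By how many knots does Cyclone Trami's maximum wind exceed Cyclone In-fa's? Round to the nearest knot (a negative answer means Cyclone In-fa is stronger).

Cyclone Trami: ΔP = 26; V ≈ 6.07 × 26^0.675 ≈ 54.74 kt.
Cyclone In-fa: ΔP = 90; V ≈ 6.07 × 90^0.675 ≈ 126.56 kt.
Difference ≈ 54.74 − 126.56 = -71.82 → -72 kt.

-72 kt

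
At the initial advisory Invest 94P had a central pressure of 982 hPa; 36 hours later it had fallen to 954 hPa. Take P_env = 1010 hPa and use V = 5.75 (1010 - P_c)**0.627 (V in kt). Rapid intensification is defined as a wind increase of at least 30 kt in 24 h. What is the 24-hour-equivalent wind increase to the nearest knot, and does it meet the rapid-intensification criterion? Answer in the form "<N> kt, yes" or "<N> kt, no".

17 kt, no

V₁: ΔP = 28, V ≈ 5.75 × 28^0.627 ≈ 46.46 kt.
V₂: ΔP = 56, V ≈ 5.75 × 56^0.627 ≈ 71.74 kt.
ΔV over 36 h = 25.28 kt → 24 h equivalent = 25.28 × 24/36 ≈ 16.85 kt.
17 kt < 30 kt ⇒ not rapid intensification.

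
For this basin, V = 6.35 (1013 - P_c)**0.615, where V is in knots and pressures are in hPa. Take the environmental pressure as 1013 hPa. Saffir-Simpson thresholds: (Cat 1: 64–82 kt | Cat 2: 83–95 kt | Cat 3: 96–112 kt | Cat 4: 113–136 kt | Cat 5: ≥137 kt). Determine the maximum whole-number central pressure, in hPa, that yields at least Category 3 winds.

930 hPa

Category 3 begins at V = 96 kt.
Required ΔP = (96/6.35)^(1/0.615) = 15.118^1.626 ≈ 82.77 hPa.
P_c ≤ 1013 − 82.77 = 930.23, so the highest integer P_c is 930 hPa.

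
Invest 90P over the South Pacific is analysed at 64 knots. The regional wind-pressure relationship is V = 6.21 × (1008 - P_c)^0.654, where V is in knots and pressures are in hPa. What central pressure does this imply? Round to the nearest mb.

ΔP = (V / 6.21)^(1/0.654) = (64/6.21)^1.529.
64/6.21 = 10.306; 10.306^1.529 ≈ 35.41 mb.
P_c = 1008 − 35.41 = 972.59 ≈ 973 mb.

973 mb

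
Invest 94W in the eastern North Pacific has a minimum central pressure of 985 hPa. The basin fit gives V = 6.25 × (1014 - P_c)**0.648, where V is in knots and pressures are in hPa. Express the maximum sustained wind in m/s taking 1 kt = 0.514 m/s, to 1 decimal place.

ΔP = 1014 − 985 = 29 hPa.
V ≈ 6.25 × 29^0.648 = 6.25 × 8.864 ≈ 55.401 kt.
55.401 × 0.514 ≈ 28.48 m/s → 28.5 m/s.

28.5 m/s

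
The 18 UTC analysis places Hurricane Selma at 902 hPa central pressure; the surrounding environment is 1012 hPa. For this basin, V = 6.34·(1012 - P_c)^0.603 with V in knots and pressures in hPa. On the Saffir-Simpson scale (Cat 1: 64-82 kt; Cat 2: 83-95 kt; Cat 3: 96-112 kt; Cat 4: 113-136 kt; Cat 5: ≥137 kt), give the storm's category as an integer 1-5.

ΔP = 1012 − 902 = 110 hPa.
V ≈ 6.34 × 110^0.603 = 6.34 × 17.02 ≈ 108 kt.
108 kt falls in the Category 3 band.

3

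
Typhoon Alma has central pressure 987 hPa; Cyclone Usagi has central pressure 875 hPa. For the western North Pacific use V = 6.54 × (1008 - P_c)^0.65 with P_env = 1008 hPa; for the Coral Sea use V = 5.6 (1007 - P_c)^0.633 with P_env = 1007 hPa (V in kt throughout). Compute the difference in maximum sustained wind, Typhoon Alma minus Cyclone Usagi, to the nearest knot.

Typhoon Alma: ΔP = 21; V ≈ 6.54 × 21^0.65 ≈ 47.32 kt.
Cyclone Usagi: ΔP = 132; V ≈ 5.6 × 132^0.633 ≈ 123.17 kt.
Difference ≈ 47.32 − 123.17 = -75.85 → -76 kt.

-76 kt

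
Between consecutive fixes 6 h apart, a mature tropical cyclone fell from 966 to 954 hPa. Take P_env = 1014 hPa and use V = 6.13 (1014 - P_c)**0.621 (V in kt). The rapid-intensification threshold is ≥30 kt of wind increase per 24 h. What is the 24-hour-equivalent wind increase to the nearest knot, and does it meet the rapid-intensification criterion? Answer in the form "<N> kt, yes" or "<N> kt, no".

40 kt, yes

V₁: ΔP = 48, V ≈ 6.13 × 48^0.621 ≈ 67.84 kt.
V₂: ΔP = 60, V ≈ 6.13 × 60^0.621 ≈ 77.93 kt.
ΔV over 6 h = 10.09 kt → 24 h equivalent = 10.09 × 24/6 ≈ 40.36 kt.
40 kt ≥ 30 kt ⇒ rapid intensification.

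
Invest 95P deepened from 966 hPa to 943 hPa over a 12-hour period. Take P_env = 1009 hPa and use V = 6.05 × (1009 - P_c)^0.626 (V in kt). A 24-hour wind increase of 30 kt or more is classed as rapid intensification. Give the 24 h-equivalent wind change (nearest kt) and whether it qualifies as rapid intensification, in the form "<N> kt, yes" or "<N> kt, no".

V₁: ΔP = 43, V ≈ 6.05 × 43^0.626 ≈ 63.72 kt.
V₂: ΔP = 66, V ≈ 6.05 × 66^0.626 ≈ 83.33 kt.
ΔV over 12 h = 19.61 kt → 24 h equivalent = 19.61 × 24/12 ≈ 39.22 kt.
39 kt ≥ 30 kt ⇒ rapid intensification.

39 kt, yes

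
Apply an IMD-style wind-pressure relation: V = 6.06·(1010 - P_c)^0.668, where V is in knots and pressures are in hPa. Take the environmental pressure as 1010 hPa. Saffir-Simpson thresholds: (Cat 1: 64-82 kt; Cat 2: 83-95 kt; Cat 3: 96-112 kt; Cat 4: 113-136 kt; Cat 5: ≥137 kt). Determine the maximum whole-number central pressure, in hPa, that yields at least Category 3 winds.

Category 3 begins at V = 96 kt.
Required ΔP = (96/6.06)^(1/0.668) = 15.842^1.497 ≈ 62.53 hPa.
P_c ≤ 1010 − 62.53 = 947.47, so the highest integer P_c is 947 hPa.

947 hPa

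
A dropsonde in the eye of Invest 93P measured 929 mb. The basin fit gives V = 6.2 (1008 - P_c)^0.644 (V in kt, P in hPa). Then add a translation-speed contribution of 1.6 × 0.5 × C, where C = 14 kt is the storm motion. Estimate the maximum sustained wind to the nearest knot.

115 kt

ΔP = 1008 − 929 = 79 mb.
79^0.644 ≈ 16.675.
V ≈ 6.2 × 16.675 ≈ 103.4 kt.
Translation term: 1.6 × 0.5 × 14 = 11.2 kt.
Corrected V ≈ 114.6 kt → 115 kt.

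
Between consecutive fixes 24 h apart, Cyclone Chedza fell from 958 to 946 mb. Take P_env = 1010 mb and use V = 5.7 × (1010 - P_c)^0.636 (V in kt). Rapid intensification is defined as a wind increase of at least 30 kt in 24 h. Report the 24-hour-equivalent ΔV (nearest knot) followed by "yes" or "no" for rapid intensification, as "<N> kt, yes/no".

V₁: ΔP = 52, V ≈ 5.7 × 52^0.636 ≈ 70.35 kt.
V₂: ΔP = 64, V ≈ 5.7 × 64^0.636 ≈ 80.28 kt.
ΔV over 24 h = 9.93 kt → 24 h equivalent = 9.93 × 24/24 ≈ 9.93 kt.
10 kt < 30 kt ⇒ not rapid intensification.

10 kt, no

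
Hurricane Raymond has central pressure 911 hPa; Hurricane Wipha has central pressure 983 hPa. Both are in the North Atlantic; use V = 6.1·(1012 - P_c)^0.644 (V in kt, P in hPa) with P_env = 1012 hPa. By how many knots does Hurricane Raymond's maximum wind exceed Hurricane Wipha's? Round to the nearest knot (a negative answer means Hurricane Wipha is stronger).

Hurricane Raymond: ΔP = 101; V ≈ 6.1 × 101^0.644 ≈ 119.16 kt.
Hurricane Wipha: ΔP = 29; V ≈ 6.1 × 29^0.644 ≈ 53.35 kt.
Difference ≈ 119.16 − 53.35 = 65.81 → 66 kt.

66 kt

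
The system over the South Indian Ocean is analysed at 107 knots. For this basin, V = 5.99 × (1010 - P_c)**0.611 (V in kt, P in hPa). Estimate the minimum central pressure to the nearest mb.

898 mb

ΔP = (V / 5.99)^(1/0.611) = (107/5.99)^1.637.
107/5.99 = 17.863; 17.863^1.637 ≈ 111.95 mb.
P_c = 1010 − 111.95 = 898.05 ≈ 898 mb.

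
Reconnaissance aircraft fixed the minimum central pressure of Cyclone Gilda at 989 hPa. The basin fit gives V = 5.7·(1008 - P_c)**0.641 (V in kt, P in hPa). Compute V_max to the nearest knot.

38 kt

ΔP = 1008 − 989 = 19 hPa.
19^0.641 ≈ 6.602.
V ≈ 5.7 × 6.602 ≈ 37.6 kt.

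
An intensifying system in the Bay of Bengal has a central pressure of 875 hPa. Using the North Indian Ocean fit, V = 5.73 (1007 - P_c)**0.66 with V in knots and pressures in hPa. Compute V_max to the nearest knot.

144 kt

ΔP = 1007 − 875 = 132 hPa.
132^0.66 ≈ 25.095.
V ≈ 5.73 × 25.095 ≈ 143.8 kt.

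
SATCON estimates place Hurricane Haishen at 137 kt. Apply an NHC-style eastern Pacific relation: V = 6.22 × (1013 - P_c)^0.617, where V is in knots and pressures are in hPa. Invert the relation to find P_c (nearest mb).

863 mb

ΔP = (V / 6.22)^(1/0.617) = (137/6.22)^1.621.
137/6.22 = 22.026; 22.026^1.621 ≈ 150.16 mb.
P_c = 1013 − 150.16 = 862.84 ≈ 863 mb.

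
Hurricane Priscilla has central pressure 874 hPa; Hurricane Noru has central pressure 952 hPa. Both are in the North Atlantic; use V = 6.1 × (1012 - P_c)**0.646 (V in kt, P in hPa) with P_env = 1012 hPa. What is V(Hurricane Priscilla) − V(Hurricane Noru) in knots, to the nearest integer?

61 kt

Hurricane Priscilla: ΔP = 138; V ≈ 6.1 × 138^0.646 ≈ 147.13 kt.
Hurricane Noru: ΔP = 60; V ≈ 6.1 × 60^0.646 ≈ 85.90 kt.
Difference ≈ 147.13 − 85.90 = 61.23 → 61 kt.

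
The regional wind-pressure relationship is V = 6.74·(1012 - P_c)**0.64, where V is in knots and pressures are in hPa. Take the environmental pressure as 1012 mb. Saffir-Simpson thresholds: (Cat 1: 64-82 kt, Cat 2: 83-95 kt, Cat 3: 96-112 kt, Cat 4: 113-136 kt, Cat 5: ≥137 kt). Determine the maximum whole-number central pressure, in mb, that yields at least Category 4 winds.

Category 4 begins at V = 113 kt.
Required ΔP = (113/6.74)^(1/0.64) = 16.766^1.562 ≈ 81.88 mb.
P_c ≤ 1012 − 81.88 = 930.12, so the highest integer P_c is 930 mb.

930 mb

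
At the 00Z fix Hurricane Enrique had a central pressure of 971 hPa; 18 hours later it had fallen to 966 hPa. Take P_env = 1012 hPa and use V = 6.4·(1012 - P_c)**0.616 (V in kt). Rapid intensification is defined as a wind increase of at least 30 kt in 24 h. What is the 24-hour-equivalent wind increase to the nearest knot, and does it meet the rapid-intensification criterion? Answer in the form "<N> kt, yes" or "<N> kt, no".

V₁: ΔP = 41, V ≈ 6.4 × 41^0.616 ≈ 63.05 kt.
V₂: ΔP = 46, V ≈ 6.4 × 46^0.616 ≈ 67.68 kt.
ΔV over 18 h = 4.63 kt → 24 h equivalent = 4.63 × 24/18 ≈ 6.17 kt.
6 kt < 30 kt ⇒ not rapid intensification.

6 kt, no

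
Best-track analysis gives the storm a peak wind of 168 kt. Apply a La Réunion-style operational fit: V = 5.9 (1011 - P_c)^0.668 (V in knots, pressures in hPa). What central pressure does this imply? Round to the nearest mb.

ΔP = (V / 5.9)^(1/0.668) = (168/5.9)^1.497.
168/5.9 = 28.475; 28.475^1.497 ≈ 150.43 mb.
P_c = 1011 − 150.43 = 860.57 ≈ 861 mb.

861 mb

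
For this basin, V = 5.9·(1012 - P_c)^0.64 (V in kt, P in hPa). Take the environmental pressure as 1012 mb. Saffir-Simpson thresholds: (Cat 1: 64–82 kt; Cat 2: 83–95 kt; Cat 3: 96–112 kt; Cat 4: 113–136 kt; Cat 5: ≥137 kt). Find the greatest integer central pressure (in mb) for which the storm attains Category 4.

911 mb

Category 4 begins at V = 113 kt.
Required ΔP = (113/5.9)^(1/0.64) = 19.153^1.562 ≈ 100.80 mb.
P_c ≤ 1012 − 100.80 = 911.20, so the highest integer P_c is 911 mb.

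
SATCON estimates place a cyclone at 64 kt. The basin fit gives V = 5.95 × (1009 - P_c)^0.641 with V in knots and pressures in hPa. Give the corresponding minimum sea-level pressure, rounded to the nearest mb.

ΔP = (V / 5.95)^(1/0.641) = (64/5.95)^1.560.
64/5.95 = 10.756; 10.756^1.560 ≈ 40.69 mb.
P_c = 1009 − 40.69 = 968.31 ≈ 968 mb.

968 mb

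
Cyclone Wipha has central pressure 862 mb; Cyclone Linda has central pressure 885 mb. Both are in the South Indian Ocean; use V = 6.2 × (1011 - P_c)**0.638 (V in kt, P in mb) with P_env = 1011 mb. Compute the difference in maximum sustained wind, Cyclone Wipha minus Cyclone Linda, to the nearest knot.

15 kt

Cyclone Wipha: ΔP = 149; V ≈ 6.2 × 149^0.638 ≈ 150.97 kt.
Cyclone Linda: ΔP = 126; V ≈ 6.2 × 126^0.638 ≈ 135.65 kt.
Difference ≈ 150.97 − 135.65 = 15.32 → 15 kt.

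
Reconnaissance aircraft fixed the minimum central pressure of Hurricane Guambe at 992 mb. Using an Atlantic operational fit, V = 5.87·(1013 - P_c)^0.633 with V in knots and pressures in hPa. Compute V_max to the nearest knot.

ΔP = 1013 − 992 = 21 mb.
21^0.633 ≈ 6.870.
V ≈ 5.87 × 6.870 ≈ 40.3 kt.

40 kt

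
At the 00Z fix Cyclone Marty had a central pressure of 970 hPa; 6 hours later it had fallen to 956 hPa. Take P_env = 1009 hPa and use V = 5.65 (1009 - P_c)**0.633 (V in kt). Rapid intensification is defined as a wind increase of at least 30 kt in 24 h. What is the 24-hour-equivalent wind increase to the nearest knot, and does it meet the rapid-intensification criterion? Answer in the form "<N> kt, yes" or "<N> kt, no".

49 kt, yes

V₁: ΔP = 39, V ≈ 5.65 × 39^0.633 ≈ 57.44 kt.
V₂: ΔP = 53, V ≈ 5.65 × 53^0.633 ≈ 69.75 kt.
ΔV over 6 h = 12.31 kt → 24 h equivalent = 12.31 × 24/6 ≈ 49.24 kt.
49 kt ≥ 30 kt ⇒ rapid intensification.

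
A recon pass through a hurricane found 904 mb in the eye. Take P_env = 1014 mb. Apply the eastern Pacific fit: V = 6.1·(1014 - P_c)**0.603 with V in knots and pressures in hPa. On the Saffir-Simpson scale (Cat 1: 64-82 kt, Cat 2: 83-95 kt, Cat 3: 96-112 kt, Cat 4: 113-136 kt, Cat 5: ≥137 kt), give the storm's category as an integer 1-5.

3

ΔP = 1014 − 904 = 110 mb.
V ≈ 6.1 × 110^0.603 = 6.1 × 17.02 ≈ 104 kt.
104 kt falls in the Category 3 band.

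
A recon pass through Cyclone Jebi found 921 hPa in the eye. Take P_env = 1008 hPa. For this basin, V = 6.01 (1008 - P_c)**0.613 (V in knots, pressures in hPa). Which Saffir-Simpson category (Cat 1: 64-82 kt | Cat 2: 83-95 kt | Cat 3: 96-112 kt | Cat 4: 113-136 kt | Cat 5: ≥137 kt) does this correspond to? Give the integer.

2

ΔP = 1008 − 921 = 87 hPa.
V ≈ 6.01 × 87^0.613 = 6.01 × 15.45 ≈ 93 kt.
93 kt falls in the Category 2 band.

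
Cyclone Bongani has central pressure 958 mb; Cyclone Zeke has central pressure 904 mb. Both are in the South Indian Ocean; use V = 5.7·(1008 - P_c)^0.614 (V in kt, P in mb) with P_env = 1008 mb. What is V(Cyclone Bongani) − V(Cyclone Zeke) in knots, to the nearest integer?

Cyclone Bongani: ΔP = 50; V ≈ 5.7 × 50^0.614 ≈ 62.96 kt.
Cyclone Zeke: ΔP = 104; V ≈ 5.7 × 104^0.614 ≈ 98.70 kt.
Difference ≈ 62.96 − 98.70 = -35.74 → -36 kt.

-36 kt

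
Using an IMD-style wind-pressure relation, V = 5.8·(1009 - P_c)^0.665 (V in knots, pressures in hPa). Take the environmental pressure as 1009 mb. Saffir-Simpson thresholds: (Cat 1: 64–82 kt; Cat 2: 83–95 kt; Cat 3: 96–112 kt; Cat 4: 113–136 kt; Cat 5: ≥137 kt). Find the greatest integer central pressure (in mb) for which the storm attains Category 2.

Category 2 begins at V = 83 kt.
Required ΔP = (83/5.8)^(1/0.665) = 14.310^1.504 ≈ 54.68 mb.
P_c ≤ 1009 − 54.68 = 954.32, so the highest integer P_c is 954 mb.

954 mb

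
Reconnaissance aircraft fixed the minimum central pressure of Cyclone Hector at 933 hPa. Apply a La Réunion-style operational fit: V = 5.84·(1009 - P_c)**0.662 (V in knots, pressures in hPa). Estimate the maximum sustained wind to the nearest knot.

103 kt

ΔP = 1009 − 933 = 76 hPa.
76^0.662 ≈ 17.583.
V ≈ 5.84 × 17.583 ≈ 102.7 kt.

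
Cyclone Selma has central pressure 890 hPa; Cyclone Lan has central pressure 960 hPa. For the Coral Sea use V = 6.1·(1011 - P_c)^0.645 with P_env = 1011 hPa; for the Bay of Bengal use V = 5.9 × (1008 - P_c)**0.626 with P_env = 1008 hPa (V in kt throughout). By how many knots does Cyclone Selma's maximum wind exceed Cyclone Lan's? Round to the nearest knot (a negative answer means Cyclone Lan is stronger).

68 kt

Cyclone Selma: ΔP = 121; V ≈ 6.1 × 121^0.645 ≈ 134.50 kt.
Cyclone Lan: ΔP = 48; V ≈ 5.9 × 48^0.626 ≈ 66.57 kt.
Difference ≈ 134.50 − 66.57 = 67.93 → 68 kt.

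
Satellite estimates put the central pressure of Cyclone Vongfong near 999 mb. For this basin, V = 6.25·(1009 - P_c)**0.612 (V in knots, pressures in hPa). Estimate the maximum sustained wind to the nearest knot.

ΔP = 1009 − 999 = 10 mb.
10^0.612 ≈ 4.093.
V ≈ 6.25 × 4.093 ≈ 25.6 kt.

26 kt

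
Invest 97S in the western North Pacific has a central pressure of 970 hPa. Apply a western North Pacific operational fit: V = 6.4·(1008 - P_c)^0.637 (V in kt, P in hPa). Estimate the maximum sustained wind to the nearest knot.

ΔP = 1008 − 970 = 38 hPa.
38^0.637 ≈ 10.147.
V ≈ 6.4 × 10.147 ≈ 64.9 kt.

65 kt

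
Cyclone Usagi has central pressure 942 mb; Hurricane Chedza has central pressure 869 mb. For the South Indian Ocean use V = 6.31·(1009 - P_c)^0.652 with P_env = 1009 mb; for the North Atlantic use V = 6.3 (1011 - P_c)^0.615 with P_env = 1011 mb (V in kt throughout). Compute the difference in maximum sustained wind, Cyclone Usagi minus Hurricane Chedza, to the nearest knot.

Cyclone Usagi: ΔP = 67; V ≈ 6.31 × 67^0.652 ≈ 97.87 kt.
Hurricane Chedza: ΔP = 142; V ≈ 6.3 × 142^0.615 ≈ 132.74 kt.
Difference ≈ 97.87 − 132.74 = -34.87 → -35 kt.

-35 kt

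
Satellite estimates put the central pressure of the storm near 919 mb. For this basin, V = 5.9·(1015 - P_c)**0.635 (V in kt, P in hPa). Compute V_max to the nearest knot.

ΔP = 1015 − 919 = 96 mb.
96^0.635 ≈ 18.144.
V ≈ 5.9 × 18.144 ≈ 107.1 kt.

107 kt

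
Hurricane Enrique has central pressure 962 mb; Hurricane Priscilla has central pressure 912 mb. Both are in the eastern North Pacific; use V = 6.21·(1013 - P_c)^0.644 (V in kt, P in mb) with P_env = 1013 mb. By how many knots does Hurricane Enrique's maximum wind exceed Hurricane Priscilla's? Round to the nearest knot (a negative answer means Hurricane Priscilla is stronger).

Hurricane Enrique: ΔP = 51; V ≈ 6.21 × 51^0.644 ≈ 78.12 kt.
Hurricane Priscilla: ΔP = 101; V ≈ 6.21 × 101^0.644 ≈ 121.30 kt.
Difference ≈ 78.12 − 121.30 = -43.18 → -43 kt.

-43 kt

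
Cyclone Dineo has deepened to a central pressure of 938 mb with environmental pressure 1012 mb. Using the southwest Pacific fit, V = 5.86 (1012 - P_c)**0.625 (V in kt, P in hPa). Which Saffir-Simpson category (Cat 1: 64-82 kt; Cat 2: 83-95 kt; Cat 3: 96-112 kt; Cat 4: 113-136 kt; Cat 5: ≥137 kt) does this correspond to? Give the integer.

ΔP = 1012 − 938 = 74 mb.
V ≈ 5.86 × 74^0.625 = 5.86 × 14.73 ≈ 86 kt.
86 kt falls in the Category 2 band.

2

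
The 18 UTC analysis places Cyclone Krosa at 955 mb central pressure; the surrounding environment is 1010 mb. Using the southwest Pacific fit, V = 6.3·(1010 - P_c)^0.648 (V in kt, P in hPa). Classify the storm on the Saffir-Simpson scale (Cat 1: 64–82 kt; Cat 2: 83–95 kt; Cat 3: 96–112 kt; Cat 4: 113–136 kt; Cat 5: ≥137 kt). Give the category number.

ΔP = 1010 − 955 = 55 mb.
V ≈ 6.3 × 55^0.648 = 6.3 × 13.42 ≈ 85 kt.
85 kt falls in the Category 2 band.

2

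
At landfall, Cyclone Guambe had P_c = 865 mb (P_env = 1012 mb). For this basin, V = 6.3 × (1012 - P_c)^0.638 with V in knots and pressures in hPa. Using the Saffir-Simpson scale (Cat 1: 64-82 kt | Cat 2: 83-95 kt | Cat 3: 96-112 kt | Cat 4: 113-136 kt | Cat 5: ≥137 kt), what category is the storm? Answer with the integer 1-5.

ΔP = 1012 − 865 = 147 mb.
V ≈ 6.3 × 147^0.638 = 6.3 × 24.14 ≈ 152 kt.
152 kt falls in the Category 5 band.

5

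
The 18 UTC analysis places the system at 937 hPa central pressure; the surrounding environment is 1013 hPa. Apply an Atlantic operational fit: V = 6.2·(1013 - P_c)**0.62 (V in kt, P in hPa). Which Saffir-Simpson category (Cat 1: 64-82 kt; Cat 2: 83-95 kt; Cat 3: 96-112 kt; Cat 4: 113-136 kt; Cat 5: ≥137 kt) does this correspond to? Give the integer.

ΔP = 1013 − 937 = 76 hPa.
V ≈ 6.2 × 76^0.62 = 6.2 × 14.66 ≈ 91 kt.
91 kt falls in the Category 2 band.

2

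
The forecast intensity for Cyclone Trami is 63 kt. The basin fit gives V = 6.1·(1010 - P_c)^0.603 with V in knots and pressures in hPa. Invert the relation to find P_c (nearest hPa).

962 hPa

ΔP = (V / 6.1)^(1/0.603) = (63/6.1)^1.658.
63/6.1 = 10.328; 10.328^1.658 ≈ 48.04 hPa.
P_c = 1010 − 48.04 = 961.96 ≈ 962 hPa.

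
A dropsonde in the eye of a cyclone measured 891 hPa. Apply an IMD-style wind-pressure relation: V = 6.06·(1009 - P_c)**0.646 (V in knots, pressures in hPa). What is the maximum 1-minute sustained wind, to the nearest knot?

132 kt

ΔP = 1009 − 891 = 118 hPa.
118^0.646 ≈ 21.799.
V ≈ 6.06 × 21.799 ≈ 132.1 kt.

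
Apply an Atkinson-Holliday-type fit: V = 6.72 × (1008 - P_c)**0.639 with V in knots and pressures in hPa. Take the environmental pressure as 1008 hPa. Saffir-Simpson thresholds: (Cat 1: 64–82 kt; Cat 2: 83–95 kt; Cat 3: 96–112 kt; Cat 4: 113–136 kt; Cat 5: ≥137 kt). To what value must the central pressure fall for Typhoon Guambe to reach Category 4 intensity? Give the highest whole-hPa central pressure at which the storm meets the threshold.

Category 4 begins at V = 113 kt.
Required ΔP = (113/6.72)^(1/0.639) = 16.815^1.565 ≈ 82.83 hPa.
P_c ≤ 1008 − 82.83 = 925.17, so the highest integer P_c is 925 hPa.

925 hPa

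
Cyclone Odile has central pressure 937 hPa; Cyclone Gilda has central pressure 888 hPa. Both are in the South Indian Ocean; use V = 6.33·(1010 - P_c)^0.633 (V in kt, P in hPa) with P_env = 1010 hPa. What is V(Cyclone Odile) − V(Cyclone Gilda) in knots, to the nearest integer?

Cyclone Odile: ΔP = 73; V ≈ 6.33 × 73^0.633 ≈ 95.69 kt.
Cyclone Gilda: ΔP = 122; V ≈ 6.33 × 122^0.633 ≈ 132.46 kt.
Difference ≈ 95.69 − 132.46 = -36.77 → -37 kt.

-37 kt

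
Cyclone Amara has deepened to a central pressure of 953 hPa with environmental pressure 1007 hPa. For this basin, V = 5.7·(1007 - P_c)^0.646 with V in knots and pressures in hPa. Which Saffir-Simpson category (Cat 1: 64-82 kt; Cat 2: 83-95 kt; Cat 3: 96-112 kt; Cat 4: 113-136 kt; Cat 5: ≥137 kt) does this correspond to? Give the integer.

1

ΔP = 1007 − 953 = 54 hPa.
V ≈ 5.7 × 54^0.646 = 5.7 × 13.16 ≈ 75 kt.
75 kt falls in the Category 1 band.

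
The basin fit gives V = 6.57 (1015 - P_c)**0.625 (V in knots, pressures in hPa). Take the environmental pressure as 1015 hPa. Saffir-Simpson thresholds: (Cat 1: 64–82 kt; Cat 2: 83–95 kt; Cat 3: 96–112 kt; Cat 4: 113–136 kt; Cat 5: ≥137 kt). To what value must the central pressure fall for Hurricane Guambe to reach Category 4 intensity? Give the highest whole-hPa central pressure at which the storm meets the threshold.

920 hPa

Category 4 begins at V = 113 kt.
Required ΔP = (113/6.57)^(1/0.625) = 17.199^1.600 ≈ 94.80 hPa.
P_c ≤ 1015 − 94.80 = 920.20, so the highest integer P_c is 920 hPa.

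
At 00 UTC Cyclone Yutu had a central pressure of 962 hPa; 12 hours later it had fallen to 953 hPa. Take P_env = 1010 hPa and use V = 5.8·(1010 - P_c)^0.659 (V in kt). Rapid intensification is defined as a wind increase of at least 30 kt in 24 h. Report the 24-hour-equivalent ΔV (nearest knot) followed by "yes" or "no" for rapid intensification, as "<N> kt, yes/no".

18 kt, no

V₁: ΔP = 48, V ≈ 5.8 × 48^0.659 ≈ 74.36 kt.
V₂: ΔP = 57, V ≈ 5.8 × 57^0.659 ≈ 83.28 kt.
ΔV over 12 h = 8.92 kt → 24 h equivalent = 8.92 × 24/12 ≈ 17.84 kt.
18 kt < 30 kt ⇒ not rapid intensification.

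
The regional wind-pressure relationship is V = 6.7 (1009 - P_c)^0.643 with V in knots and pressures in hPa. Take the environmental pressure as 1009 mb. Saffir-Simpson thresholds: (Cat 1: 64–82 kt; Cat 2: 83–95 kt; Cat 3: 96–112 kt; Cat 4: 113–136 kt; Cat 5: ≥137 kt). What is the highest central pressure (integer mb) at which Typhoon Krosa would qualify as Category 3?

946 mb

Category 3 begins at V = 96 kt.
Required ΔP = (96/6.7)^(1/0.643) = 14.328^1.555 ≈ 62.82 mb.
P_c ≤ 1009 − 62.82 = 946.18, so the highest integer P_c is 946 mb.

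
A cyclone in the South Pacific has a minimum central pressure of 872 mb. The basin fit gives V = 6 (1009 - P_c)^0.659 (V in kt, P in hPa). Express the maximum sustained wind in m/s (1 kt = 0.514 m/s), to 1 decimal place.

78.9 m/s

ΔP = 1009 − 872 = 137 mb.
V ≈ 6 × 137^0.659 = 6 × 25.592 ≈ 153.550 kt.
153.550 × 0.514 ≈ 78.92 m/s → 78.9 m/s.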